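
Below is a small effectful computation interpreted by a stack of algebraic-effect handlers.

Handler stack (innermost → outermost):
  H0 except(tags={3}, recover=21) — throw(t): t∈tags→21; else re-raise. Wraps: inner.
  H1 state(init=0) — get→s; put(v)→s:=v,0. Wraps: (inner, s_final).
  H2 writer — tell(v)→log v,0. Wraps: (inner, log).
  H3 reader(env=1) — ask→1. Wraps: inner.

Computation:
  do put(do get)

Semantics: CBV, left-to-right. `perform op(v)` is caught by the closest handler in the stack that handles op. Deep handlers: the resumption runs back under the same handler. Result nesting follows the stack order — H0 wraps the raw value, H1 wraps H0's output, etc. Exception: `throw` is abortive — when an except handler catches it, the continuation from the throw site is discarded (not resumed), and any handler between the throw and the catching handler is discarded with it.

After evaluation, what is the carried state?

Step-by-step:
get @ H1 ⇒ 0
put(0) @ H1 ⇒ s:=0
H0 returns 0
H1 returns (0, 0)
H2 returns ((0, 0), ())
H3 returns ((0, 0), ())
= ((0, 0), ())

Answer: 0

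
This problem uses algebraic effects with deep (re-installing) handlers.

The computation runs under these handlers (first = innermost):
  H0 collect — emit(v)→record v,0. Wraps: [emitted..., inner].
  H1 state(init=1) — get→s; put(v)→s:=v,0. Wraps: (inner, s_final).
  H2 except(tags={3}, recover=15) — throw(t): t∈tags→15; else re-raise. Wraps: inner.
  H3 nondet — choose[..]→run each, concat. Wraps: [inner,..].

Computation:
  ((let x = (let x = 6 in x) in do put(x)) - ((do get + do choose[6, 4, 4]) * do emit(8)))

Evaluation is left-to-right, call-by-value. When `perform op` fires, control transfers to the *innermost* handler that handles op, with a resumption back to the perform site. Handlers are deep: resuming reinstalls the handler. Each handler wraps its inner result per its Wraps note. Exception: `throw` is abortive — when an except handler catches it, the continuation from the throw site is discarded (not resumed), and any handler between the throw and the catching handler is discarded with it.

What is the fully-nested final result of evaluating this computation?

Evaluation trace:
put(6) @ H1 ⇒ s:=6
get @ H1 ⇒ 6
choose[6, 4, 4] @ H3
  branch[0] choose=6:
    emit(8) @ H0 ⇒ out+=8
    H0 returns [8, 0]
    H1 returns ([8, 0], 6)
    H2 returns ([8, 0], 6)
    H3 returns [([8, 0], 6)]
  branch[1] choose=4:
    emit(8) @ H0 ⇒ out+=8
    H0 returns [8, 0]
    H1 returns ([8, 0], 6)
    H2 returns ([8, 0], 6)
    H3 returns [([8, 0], 6)]
  branch[2] choose=4:
    emit(8) @ H0 ⇒ out+=8
    H0 returns [8, 0]
    H1 returns ([8, 0], 6)
    H2 returns ([8, 0], 6)
    H3 returns [([8, 0], 6)]
= [([8, 0], 6), ([8, 0], 6), ([8, 0], 6)]

Answer: [([8, 0], 6), ([8, 0], 6), ([8, 0], 6)]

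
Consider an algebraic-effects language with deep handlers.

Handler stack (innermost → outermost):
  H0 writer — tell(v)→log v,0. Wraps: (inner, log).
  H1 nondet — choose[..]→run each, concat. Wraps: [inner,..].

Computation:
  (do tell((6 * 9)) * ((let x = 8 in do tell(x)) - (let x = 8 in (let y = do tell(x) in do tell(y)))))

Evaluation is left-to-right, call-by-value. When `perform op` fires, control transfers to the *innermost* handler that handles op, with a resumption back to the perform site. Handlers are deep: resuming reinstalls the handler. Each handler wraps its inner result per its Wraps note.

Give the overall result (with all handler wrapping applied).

Step-by-step:
tell(54) @ H0 ⇒ log+=54
tell(8) @ H0 ⇒ log+=8
tell(8) @ H0 ⇒ log+=8
tell(0) @ H0 ⇒ log+=0
H0 returns (0, (54, 8, 8, 0))
H1 returns [(0, (54, 8, 8, 0))]
= [(0, (54, 8, 8, 0))]

Answer: [(0, (54, 8, 8, 0))]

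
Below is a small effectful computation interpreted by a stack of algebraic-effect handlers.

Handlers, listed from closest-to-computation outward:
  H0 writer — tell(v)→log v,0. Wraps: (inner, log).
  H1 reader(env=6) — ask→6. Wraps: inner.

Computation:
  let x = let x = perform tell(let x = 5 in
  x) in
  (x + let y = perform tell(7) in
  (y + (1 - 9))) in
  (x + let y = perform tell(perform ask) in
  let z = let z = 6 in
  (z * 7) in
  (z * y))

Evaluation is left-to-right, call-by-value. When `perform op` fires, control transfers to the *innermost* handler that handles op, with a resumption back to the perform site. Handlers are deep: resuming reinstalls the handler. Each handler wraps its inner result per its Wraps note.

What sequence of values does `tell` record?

Step-by-step:
tell(5) @ H0 ⇒ log+=5
tell(7) @ H0 ⇒ log+=7
ask @ H1 ⇒ 6
tell(6) @ H0 ⇒ log+=6
H0 returns (-8, (5, 7, 6))
H1 returns (-8, (5, 7, 6))
= (-8, (5, 7, 6))

Answer: (5, 7, 6)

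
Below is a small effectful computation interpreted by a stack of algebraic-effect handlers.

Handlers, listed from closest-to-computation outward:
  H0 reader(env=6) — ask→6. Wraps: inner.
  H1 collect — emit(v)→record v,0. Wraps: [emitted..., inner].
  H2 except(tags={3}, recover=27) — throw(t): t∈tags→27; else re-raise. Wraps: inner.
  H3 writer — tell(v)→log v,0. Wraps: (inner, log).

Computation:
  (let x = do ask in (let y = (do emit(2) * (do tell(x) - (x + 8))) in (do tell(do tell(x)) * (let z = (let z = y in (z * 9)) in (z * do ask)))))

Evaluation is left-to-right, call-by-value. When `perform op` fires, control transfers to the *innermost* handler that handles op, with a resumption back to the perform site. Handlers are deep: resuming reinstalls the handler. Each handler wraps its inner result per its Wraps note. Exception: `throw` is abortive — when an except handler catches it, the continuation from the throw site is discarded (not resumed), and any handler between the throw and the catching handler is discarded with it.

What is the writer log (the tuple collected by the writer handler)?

Answer: (6, 6, 0)

Working:
ask @ H0 ⇒ 6
emit(2) @ H1 ⇒ out+=2
tell(6) @ H3 ⇒ log+=6
tell(6) @ H3 ⇒ log+=6
tell(0) @ H3 ⇒ log+=0
ask @ H0 ⇒ 6
H0 returns 0
H1 returns [2, 0]
H2 returns [2, 0]
H3 returns ([2, 0], (6, 6, 0))
= ([2, 0], (6, 6, 0))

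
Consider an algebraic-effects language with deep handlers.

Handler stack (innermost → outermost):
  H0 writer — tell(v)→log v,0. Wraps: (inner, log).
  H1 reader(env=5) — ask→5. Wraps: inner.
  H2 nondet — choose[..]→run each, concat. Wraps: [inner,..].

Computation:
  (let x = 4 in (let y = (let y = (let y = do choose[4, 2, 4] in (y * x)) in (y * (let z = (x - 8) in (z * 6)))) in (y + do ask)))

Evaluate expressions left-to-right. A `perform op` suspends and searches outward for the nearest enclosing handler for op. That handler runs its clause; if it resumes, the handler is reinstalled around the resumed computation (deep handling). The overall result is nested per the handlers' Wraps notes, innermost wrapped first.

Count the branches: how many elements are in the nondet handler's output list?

Answer: 3

Working:
choose[4, 2, 4] @ H2
  branch[0] choose=4:
    ask @ H1 ⇒ 5
    H0 returns (-379, ())
    H1 returns (-379, ())
    H2 returns [(-379, ())]
  branch[1] choose=2:
    ask @ H1 ⇒ 5
    H0 returns (-187, ())
    H1 returns (-187, ())
    H2 returns [(-187, ())]
  branch[2] choose=4:
    ask @ H1 ⇒ 5
    H0 returns (-379, ())
    H1 returns (-379, ())
    H2 returns [(-379, ())]
= [(-379, ()), (-187, ()), (-379, ())]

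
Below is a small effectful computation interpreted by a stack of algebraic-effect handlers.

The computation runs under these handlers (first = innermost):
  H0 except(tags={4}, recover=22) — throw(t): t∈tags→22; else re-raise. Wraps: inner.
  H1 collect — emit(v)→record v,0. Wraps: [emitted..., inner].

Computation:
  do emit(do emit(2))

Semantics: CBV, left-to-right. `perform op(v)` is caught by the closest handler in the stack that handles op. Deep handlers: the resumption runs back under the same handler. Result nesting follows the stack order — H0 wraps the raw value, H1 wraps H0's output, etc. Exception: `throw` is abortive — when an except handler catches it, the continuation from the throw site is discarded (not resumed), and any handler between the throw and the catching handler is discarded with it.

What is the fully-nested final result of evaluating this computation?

Working:
emit(2) @ H1 ⇒ out+=2
emit(0) @ H1 ⇒ out+=0
H0 returns 0
H1 returns [2, 0, 0]
= [2, 0, 0]

Answer: [2, 0, 0]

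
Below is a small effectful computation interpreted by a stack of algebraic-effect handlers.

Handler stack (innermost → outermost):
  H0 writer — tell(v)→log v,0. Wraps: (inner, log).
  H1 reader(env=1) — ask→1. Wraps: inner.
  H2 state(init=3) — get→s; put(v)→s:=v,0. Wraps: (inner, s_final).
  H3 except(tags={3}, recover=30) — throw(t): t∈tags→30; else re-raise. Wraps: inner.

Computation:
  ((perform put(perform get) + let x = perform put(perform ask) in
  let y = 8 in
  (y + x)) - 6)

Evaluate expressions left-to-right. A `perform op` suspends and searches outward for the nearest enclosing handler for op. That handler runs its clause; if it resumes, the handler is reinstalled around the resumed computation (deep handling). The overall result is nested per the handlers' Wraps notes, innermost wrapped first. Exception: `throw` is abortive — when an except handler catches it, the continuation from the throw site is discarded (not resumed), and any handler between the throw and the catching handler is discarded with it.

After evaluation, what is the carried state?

Evaluation trace:
get @ H2 ⇒ 3
put(3) @ H2 ⇒ s:=3
ask @ H1 ⇒ 1
put(1) @ H2 ⇒ s:=1
H0 returns (2, ())
H1 returns (2, ())
H2 returns ((2, ()), 1)
H3 returns ((2, ()), 1)
= ((2, ()), 1)

Answer: 1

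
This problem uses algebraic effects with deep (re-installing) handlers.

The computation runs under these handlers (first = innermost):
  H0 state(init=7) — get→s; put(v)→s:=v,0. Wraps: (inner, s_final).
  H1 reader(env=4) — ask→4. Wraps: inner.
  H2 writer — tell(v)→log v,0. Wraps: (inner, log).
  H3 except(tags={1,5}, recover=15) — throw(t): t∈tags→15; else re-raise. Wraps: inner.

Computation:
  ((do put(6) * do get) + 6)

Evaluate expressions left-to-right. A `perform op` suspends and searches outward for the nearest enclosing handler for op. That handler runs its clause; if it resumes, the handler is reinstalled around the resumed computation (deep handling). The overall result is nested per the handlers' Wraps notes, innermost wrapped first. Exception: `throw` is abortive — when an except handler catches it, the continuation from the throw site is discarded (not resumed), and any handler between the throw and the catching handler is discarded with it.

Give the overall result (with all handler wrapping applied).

Step-by-step:
put(6) @ H0 ⇒ s:=6
get @ H0 ⇒ 6
H0 returns (6, 6)
H1 returns (6, 6)
H2 returns ((6, 6), ())
H3 returns ((6, 6), ())
= ((6, 6), ())

Answer: ((6, 6), ())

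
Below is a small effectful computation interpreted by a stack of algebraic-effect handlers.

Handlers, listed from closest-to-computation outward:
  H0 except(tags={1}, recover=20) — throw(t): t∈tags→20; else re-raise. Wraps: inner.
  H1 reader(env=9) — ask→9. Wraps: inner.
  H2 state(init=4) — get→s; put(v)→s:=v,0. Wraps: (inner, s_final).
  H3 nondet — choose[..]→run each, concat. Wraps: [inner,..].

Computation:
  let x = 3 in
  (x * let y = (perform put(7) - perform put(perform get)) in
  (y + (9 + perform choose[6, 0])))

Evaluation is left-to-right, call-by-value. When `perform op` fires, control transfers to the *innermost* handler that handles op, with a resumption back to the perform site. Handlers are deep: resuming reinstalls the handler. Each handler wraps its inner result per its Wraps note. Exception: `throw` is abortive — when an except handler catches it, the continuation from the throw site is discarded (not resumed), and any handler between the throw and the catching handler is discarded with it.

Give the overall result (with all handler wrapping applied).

Answer: [(45, 7), (27, 7)]

Step-by-step:
put(7) @ H2 ⇒ s:=7
get @ H2 ⇒ 7
put(7) @ H2 ⇒ s:=7
choose[6, 0] @ H3
  branch[0] choose=6:
    H0 returns 45
    H1 returns 45
    H2 returns (45, 7)
    H3 returns [(45, 7)]
  branch[1] choose=0:
    H0 returns 27
    H1 returns 27
    H2 returns (27, 7)
    H3 returns [(27, 7)]
= [(45, 7), (27, 7)]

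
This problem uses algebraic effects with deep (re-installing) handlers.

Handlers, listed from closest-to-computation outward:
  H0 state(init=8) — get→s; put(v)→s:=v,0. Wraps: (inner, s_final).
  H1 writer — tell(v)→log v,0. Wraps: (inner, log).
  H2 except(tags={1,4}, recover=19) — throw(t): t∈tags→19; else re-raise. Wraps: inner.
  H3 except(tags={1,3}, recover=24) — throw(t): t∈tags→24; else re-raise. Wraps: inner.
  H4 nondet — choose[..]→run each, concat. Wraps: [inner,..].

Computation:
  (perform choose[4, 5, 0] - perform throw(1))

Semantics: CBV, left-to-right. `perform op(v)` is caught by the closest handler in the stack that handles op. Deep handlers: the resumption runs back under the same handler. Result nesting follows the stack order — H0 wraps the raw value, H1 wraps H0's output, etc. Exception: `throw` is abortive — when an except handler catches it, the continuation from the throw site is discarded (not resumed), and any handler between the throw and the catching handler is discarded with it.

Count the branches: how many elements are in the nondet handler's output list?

Step-by-step:
choose[4, 5, 0] @ H4
  branch[0] choose=4:
    throw(1) @ H2 caught ⇒ 19
    H3 returns 19
    H4 returns [19]
  branch[1] choose=5:
    throw(1) @ H2 caught ⇒ 19
    H3 returns 19
    H4 returns [19]
  branch[2] choose=0:
    throw(1) @ H2 caught ⇒ 19
    H3 returns 19
    H4 returns [19]
= [19, 19, 19]

Answer: 3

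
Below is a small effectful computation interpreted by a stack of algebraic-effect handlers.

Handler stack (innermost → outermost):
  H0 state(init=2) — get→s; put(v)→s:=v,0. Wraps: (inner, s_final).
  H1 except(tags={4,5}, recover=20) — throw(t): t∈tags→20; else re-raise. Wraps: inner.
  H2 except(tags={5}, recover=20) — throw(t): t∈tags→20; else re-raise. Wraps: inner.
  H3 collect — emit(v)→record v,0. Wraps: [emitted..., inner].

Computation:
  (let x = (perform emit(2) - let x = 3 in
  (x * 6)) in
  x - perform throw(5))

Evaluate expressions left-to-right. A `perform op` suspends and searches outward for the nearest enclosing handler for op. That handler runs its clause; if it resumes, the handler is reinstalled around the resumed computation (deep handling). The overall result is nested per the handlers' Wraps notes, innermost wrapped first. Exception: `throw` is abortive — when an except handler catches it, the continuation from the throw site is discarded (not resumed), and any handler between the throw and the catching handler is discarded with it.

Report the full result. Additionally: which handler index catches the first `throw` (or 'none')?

Evaluation trace:
emit(2) @ H3 ⇒ out+=2
throw(5) @ H1 caught ⇒ 20
H2 returns 20
H3 returns [2, 20]
= [2, 20]

Answer: [2, 20] ; first throw caught by: H1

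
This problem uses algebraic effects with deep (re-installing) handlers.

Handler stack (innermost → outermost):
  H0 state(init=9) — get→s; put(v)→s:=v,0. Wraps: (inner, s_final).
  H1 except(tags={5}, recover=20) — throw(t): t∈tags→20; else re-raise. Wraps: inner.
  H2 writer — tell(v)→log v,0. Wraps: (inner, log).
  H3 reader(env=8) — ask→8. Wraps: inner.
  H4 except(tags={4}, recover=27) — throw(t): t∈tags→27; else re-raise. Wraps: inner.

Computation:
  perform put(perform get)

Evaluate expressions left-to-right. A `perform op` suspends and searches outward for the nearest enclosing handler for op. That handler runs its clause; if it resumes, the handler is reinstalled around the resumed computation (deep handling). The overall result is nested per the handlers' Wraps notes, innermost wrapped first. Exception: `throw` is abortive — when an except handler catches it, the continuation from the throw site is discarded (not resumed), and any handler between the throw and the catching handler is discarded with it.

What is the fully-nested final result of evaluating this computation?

Answer: ((0, 9), ())

Step-by-step:
get @ H0 ⇒ 9
put(9) @ H0 ⇒ s:=9
H0 returns (0, 9)
H1 returns (0, 9)
H2 returns ((0, 9), ())
H3 returns ((0, 9), ())
H4 returns ((0, 9), ())
= ((0, 9), ())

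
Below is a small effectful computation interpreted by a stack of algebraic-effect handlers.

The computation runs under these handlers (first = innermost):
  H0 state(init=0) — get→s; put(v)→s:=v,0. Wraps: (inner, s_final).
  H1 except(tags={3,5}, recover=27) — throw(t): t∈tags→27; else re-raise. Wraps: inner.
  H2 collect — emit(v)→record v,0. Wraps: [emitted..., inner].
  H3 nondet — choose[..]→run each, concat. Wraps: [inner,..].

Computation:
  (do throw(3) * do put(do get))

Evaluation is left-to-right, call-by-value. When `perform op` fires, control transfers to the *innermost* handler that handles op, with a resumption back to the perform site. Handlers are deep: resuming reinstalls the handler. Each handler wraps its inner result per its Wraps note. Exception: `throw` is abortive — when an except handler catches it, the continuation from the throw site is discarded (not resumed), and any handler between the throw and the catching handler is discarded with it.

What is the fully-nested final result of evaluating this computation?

Answer: [[27]]

Evaluation trace:
throw(3) @ H1 caught ⇒ 27
H2 returns [27]
H3 returns [[27]]
= [[27]]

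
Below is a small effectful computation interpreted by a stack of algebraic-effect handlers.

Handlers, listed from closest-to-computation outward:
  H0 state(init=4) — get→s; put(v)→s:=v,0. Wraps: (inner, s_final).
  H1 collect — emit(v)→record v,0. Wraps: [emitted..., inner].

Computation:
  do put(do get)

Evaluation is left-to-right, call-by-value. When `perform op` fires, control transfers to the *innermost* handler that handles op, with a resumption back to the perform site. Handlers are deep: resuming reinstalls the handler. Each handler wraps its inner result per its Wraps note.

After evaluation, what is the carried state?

Answer: 4

Evaluation trace:
get @ H0 ⇒ 4
put(4) @ H0 ⇒ s:=4
H0 returns (0, 4)
H1 returns [(0, 4)]
= [(0, 4)]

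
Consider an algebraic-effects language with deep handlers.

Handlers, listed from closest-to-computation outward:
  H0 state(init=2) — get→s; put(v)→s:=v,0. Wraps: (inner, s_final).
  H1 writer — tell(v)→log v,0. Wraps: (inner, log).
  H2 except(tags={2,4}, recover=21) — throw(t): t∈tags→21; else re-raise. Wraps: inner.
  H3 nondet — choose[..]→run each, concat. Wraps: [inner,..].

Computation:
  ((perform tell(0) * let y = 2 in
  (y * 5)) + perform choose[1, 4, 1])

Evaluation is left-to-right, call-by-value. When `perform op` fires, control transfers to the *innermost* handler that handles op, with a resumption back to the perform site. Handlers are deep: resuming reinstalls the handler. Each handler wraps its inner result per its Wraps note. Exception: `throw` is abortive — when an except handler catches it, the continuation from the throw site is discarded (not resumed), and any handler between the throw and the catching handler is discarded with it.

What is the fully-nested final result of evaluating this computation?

Working:
tell(0) @ H1 ⇒ log+=0
choose[1, 4, 1] @ H3
  branch[0] choose=1:
    H0 returns (1, 2)
    H1 returns ((1, 2), (0))
    H2 returns ((1, 2), (0))
    H3 returns [((1, 2), (0))]
  branch[1] choose=4:
    H0 returns (4, 2)
    H1 returns ((4, 2), (0))
    H2 returns ((4, 2), (0))
    H3 returns [((4, 2), (0))]
  branch[2] choose=1:
    H0 returns (1, 2)
    H1 returns ((1, 2), (0))
    H2 returns ((1, 2), (0))
    H3 returns [((1, 2), (0))]
= [((1, 2), (0)), ((4, 2), (0)), ((1, 2), (0))]

Answer: [((1, 2), (0)), ((4, 2), (0)), ((1, 2), (0))]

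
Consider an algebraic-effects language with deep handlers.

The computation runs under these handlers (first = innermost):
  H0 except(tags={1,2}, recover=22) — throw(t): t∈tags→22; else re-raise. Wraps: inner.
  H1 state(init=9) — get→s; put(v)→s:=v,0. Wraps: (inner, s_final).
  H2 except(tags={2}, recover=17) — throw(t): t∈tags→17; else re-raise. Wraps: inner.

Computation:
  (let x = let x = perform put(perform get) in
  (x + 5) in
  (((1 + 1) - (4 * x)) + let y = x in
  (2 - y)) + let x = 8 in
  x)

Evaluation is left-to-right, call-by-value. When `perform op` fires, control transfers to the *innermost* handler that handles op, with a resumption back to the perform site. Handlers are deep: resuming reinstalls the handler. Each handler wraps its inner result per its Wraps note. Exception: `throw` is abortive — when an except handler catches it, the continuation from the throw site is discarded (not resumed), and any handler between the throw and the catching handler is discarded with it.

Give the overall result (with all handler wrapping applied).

Step-by-step:
get @ H1 ⇒ 9
put(9) @ H1 ⇒ s:=9
H0 returns -13
H1 returns (-13, 9)
H2 returns (-13, 9)
= (-13, 9)

Answer: (-13, 9)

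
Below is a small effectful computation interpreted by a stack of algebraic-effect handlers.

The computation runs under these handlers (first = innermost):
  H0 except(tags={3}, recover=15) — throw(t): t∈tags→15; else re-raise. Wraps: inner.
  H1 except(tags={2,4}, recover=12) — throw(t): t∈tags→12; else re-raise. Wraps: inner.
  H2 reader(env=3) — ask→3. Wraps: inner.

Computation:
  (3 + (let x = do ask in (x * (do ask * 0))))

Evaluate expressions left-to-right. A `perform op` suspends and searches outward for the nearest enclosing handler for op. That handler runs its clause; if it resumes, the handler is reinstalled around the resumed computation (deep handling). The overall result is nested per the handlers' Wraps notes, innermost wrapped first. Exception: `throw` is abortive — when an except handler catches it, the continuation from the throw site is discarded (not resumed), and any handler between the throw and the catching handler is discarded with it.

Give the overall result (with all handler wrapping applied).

Answer: 3

Step-by-step:
ask @ H2 ⇒ 3
ask @ H2 ⇒ 3
H0 returns 3
H1 returns 3
H2 returns 3
= 3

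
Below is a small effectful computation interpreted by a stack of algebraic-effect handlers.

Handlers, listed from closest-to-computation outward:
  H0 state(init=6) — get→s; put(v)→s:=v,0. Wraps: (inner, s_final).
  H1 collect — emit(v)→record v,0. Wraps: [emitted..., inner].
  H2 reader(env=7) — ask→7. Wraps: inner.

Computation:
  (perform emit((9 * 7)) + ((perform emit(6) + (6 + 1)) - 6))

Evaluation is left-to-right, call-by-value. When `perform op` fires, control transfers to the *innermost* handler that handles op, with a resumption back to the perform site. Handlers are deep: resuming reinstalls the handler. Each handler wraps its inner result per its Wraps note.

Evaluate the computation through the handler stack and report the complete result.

Answer: [63, 6, (1, 6)]

Evaluation trace:
emit(63) @ H1 ⇒ out+=63
emit(6) @ H1 ⇒ out+=6
H0 returns (1, 6)
H1 returns [63, 6, (1, 6)]
H2 returns [63, 6, (1, 6)]
= [63, 6, (1, 6)]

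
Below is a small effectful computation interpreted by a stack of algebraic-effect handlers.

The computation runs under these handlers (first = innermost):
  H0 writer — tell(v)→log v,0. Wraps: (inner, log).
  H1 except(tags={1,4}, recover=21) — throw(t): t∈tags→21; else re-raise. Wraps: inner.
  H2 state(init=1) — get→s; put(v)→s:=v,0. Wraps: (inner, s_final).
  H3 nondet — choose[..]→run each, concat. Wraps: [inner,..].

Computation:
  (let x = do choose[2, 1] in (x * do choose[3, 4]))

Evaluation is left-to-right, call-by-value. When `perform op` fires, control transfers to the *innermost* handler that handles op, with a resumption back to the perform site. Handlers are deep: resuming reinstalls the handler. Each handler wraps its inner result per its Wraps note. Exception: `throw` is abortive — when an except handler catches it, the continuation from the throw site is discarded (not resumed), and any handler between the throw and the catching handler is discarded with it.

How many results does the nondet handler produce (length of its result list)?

Evaluation trace:
choose[2, 1] @ H3
  branch[0] choose=2:
    choose[3, 4] @ H3
      branch[0] choose=3:
        H0 returns (6, ())
        H1 returns (6, ())
        H2 returns ((6, ()), 1)
        H3 returns [((6, ()), 1)]
      branch[1] choose=4:
        H0 returns (8, ())
        H1 returns (8, ())
        H2 returns ((8, ()), 1)
        H3 returns [((8, ()), 1)]
  branch[1] choose=1:
    choose[3, 4] @ H3
      branch[0] choose=3:
        H0 returns (3, ())
        H1 returns (3, ())
        H2 returns ((3, ()), 1)
        H3 returns [((3, ()), 1)]
      branch[1] choose=4:
        H0 returns (4, ())
        H1 returns (4, ())
        H2 returns ((4, ()), 1)
        H3 returns [((4, ()), 1)]
= [((6, ()), 1), ((8, ()), 1), ((3, ()), 1), ((4, ()), 1)]

Answer: 4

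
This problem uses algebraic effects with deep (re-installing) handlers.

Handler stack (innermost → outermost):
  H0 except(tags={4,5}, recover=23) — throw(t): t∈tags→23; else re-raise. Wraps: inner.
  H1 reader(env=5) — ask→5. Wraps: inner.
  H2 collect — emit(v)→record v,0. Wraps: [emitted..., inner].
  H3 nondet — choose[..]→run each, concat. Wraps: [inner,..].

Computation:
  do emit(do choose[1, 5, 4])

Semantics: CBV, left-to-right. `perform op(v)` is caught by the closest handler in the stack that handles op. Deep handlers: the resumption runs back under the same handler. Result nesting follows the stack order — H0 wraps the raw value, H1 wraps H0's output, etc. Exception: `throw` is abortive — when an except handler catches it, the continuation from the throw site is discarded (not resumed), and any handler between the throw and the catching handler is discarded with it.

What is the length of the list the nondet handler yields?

Answer: 3

Evaluation trace:
choose[1, 5, 4] @ H3
  branch[0] choose=1:
    emit(1) @ H2 ⇒ out+=1
    H0 returns 0
    H1 returns 0
    H2 returns [1, 0]
    H3 returns [[1, 0]]
  branch[1] choose=5:
    emit(5) @ H2 ⇒ out+=5
    H0 returns 0
    H1 returns 0
    H2 returns [5, 0]
    H3 returns [[5, 0]]
  branch[2] choose=4:
    emit(4) @ H2 ⇒ out+=4
    H0 returns 0
    H1 returns 0
    H2 returns [4, 0]
    H3 returns [[4, 0]]
= [[1, 0], [5, 0], [4, 0]]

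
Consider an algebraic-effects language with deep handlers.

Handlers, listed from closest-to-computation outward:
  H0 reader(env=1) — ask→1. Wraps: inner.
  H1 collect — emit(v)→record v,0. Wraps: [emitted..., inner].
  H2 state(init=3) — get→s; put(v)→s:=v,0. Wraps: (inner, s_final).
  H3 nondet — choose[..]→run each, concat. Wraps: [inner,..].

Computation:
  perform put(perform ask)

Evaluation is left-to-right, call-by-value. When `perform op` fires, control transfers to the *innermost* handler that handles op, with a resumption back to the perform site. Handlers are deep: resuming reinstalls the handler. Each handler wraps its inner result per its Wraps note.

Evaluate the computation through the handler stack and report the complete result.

Step-by-step:
ask @ H0 ⇒ 1
put(1) @ H2 ⇒ s:=1
H0 returns 0
H1 returns [0]
H2 returns ([0], 1)
H3 returns [([0], 1)]
= [([0], 1)]

Answer: [([0], 1)]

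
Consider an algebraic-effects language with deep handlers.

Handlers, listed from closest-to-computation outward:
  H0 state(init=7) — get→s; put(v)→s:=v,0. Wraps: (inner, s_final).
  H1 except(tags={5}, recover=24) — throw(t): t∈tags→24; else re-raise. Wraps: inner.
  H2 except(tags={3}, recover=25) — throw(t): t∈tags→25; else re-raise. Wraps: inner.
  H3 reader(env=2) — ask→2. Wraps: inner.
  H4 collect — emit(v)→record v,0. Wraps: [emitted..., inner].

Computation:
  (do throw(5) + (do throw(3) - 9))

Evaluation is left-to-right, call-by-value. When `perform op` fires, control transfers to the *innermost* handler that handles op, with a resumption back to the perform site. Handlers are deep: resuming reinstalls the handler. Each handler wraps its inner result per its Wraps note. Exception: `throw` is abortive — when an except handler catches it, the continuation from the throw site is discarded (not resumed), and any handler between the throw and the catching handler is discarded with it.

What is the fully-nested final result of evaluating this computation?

Answer: [24]

Working:
throw(5) @ H1 caught ⇒ 24
H2 returns 24
H3 returns 24
H4 returns [24]
= [24]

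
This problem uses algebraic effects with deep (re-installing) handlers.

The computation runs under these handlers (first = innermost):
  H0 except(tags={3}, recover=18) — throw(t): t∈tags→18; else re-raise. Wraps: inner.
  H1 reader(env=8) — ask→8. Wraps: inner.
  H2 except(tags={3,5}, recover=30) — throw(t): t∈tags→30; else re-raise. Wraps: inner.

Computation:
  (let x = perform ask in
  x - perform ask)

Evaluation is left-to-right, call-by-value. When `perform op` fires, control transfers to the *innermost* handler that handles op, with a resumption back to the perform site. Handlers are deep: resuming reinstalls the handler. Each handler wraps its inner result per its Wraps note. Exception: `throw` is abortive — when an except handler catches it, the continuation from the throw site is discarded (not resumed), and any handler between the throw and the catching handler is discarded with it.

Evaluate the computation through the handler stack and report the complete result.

Step-by-step:
ask @ H1 ⇒ 8
ask @ H1 ⇒ 8
H0 returns 0
H1 returns 0
H2 returns 0
= 0

Answer: 0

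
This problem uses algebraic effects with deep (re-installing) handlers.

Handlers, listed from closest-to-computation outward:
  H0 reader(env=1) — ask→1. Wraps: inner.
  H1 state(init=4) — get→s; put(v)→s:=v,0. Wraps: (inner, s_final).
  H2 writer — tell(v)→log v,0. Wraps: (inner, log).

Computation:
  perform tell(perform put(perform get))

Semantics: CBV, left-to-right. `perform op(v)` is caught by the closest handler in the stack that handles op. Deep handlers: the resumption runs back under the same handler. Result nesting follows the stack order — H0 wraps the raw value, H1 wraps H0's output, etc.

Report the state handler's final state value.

Evaluation trace:
get @ H1 ⇒ 4
put(4) @ H1 ⇒ s:=4
tell(0) @ H2 ⇒ log+=0
H0 returns 0
H1 returns (0, 4)
H2 returns ((0, 4), (0))
= ((0, 4), (0))

Answer: 4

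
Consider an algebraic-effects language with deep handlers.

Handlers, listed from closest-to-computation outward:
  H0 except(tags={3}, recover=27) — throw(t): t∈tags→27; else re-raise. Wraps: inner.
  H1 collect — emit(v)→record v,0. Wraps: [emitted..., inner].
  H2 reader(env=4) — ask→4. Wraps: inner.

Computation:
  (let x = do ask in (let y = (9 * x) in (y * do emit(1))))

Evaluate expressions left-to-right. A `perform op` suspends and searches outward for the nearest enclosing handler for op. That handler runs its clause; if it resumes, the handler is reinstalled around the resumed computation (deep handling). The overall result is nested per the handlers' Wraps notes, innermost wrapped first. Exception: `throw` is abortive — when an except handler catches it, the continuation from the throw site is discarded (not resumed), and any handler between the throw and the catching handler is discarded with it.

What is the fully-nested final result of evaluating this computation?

Evaluation trace:
ask @ H2 ⇒ 4
emit(1) @ H1 ⇒ out+=1
H0 returns 0
H1 returns [1, 0]
H2 returns [1, 0]
= [1, 0]

Answer: [1, 0]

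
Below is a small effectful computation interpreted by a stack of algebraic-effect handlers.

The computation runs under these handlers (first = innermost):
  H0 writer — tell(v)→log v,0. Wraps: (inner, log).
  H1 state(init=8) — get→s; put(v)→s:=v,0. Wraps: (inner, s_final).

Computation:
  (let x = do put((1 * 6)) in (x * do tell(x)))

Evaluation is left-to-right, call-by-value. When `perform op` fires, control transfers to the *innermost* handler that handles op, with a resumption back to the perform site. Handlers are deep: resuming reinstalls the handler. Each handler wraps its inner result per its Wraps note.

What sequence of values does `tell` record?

Working:
put(6) @ H1 ⇒ s:=6
tell(0) @ H0 ⇒ log+=0
H0 returns (0, (0))
H1 returns ((0, (0)), 6)
= ((0, (0)), 6)

Answer: (0)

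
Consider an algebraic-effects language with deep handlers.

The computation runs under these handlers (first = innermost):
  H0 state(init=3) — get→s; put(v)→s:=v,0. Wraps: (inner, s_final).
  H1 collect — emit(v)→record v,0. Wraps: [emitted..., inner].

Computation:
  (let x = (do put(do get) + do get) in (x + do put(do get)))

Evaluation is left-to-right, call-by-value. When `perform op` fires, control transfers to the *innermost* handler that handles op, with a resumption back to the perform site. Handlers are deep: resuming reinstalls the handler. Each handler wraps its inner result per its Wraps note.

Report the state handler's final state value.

Step-by-step:
get @ H0 ⇒ 3
put(3) @ H0 ⇒ s:=3
get @ H0 ⇒ 3
get @ H0 ⇒ 3
put(3) @ H0 ⇒ s:=3
H0 returns (3, 3)
H1 returns [(3, 3)]
= [(3, 3)]

Answer: 3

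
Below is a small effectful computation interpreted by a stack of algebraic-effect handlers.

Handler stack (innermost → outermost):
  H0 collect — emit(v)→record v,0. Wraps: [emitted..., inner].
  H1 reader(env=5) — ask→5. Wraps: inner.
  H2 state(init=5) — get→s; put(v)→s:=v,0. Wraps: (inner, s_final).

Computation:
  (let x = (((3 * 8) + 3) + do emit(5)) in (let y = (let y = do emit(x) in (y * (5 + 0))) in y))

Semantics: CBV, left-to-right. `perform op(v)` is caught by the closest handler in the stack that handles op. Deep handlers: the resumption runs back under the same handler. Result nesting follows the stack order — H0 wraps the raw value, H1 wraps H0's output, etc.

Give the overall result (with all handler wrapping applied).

Answer: ([5, 27, 0], 5)

Step-by-step:
emit(5) @ H0 ⇒ out+=5
emit(27) @ H0 ⇒ out+=27
H0 returns [5, 27, 0]
H1 returns [5, 27, 0]
H2 returns ([5, 27, 0], 5)
= ([5, 27, 0], 5)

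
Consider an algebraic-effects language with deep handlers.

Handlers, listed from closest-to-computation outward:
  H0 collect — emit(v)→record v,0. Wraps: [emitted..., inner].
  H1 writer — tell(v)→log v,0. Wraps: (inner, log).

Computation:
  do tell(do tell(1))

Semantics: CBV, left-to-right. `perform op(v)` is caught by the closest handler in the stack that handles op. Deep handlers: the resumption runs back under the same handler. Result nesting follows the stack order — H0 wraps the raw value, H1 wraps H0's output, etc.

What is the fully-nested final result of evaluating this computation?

Step-by-step:
tell(1) @ H1 ⇒ log+=1
tell(0) @ H1 ⇒ log+=0
H0 returns [0]
H1 returns ([0], (1, 0))
= ([0], (1, 0))

Answer: ([0], (1, 0))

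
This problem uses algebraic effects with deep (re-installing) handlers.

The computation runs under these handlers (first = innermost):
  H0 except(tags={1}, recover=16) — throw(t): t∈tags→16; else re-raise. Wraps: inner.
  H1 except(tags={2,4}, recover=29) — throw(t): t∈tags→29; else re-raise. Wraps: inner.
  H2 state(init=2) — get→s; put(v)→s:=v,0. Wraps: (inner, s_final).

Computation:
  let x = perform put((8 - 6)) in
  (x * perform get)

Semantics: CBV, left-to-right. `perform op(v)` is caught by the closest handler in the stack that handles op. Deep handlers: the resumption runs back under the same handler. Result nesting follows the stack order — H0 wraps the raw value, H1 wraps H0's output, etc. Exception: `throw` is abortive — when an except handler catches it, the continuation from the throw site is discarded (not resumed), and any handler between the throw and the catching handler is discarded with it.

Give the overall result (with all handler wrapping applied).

Answer: (0, 2)

Working:
put(2) @ H2 ⇒ s:=2
get @ H2 ⇒ 2
H0 returns 0
H1 returns 0
H2 returns (0, 2)
= (0, 2)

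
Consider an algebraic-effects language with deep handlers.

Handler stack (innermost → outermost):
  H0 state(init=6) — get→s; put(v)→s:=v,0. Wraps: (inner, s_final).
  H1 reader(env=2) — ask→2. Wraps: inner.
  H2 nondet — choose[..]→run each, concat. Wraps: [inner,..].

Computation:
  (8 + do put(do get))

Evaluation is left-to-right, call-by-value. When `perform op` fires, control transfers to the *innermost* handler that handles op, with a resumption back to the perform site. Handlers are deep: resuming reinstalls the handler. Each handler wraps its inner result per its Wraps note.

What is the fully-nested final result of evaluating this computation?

Working:
get @ H0 ⇒ 6
put(6) @ H0 ⇒ s:=6
H0 returns (8, 6)
H1 returns (8, 6)
H2 returns [(8, 6)]
= [(8, 6)]

Answer: [(8, 6)]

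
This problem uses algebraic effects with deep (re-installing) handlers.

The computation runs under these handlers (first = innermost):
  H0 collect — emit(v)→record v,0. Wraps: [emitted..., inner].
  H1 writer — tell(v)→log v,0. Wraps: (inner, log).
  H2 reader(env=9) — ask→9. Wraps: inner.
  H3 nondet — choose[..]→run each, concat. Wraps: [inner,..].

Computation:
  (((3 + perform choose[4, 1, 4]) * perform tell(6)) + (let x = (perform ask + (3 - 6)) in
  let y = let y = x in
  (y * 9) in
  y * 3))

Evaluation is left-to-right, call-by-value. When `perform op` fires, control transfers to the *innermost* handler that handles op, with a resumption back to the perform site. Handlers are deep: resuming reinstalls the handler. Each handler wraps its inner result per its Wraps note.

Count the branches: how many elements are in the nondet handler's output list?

Answer: 3

Evaluation trace:
choose[4, 1, 4] @ H3
  branch[0] choose=4:
    tell(6) @ H1 ⇒ log+=6
    ask @ H2 ⇒ 9
    H0 returns [162]
    H1 returns ([162], (6))
    H2 returns ([162], (6))
    H3 returns [([162], (6))]
  branch[1] choose=1:
    tell(6) @ H1 ⇒ log+=6
    ask @ H2 ⇒ 9
    H0 returns [162]
    H1 returns ([162], (6))
    H2 returns ([162], (6))
    H3 returns [([162], (6))]
  branch[2] choose=4:
    tell(6) @ H1 ⇒ log+=6
    ask @ H2 ⇒ 9
    H0 returns [162]
    H1 returns ([162], (6))
    H2 returns ([162], (6))
    H3 returns [([162], (6))]
= [([162], (6)), ([162], (6)), ([162], (6))]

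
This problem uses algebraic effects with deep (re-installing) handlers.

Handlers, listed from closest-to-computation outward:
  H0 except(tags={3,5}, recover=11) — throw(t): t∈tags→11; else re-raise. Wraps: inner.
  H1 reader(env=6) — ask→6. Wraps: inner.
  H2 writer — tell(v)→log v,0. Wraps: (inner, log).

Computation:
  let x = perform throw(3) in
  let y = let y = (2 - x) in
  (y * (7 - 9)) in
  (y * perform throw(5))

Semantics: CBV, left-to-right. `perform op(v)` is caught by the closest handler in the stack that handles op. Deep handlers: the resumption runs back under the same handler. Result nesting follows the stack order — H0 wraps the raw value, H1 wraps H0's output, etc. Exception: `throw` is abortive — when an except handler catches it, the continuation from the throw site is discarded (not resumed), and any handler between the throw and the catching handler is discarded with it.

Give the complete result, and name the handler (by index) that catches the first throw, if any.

Answer: (11, ()) ; first throw caught by: H0

Step-by-step:
throw(3) @ H0 caught ⇒ 11
H1 returns 11
H2 returns (11, ())
= (11, ())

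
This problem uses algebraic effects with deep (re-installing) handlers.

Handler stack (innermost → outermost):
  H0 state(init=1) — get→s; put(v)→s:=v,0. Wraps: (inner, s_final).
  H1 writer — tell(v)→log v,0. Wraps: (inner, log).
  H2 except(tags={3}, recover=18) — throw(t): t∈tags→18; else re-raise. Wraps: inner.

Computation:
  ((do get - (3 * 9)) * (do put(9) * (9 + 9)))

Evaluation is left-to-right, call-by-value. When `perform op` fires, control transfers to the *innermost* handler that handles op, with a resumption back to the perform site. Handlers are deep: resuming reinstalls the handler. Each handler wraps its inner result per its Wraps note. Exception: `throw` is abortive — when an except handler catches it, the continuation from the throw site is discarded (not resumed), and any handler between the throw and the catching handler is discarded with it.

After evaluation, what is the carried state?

Answer: 9

Evaluation trace:
get @ H0 ⇒ 1
put(9) @ H0 ⇒ s:=9
H0 returns (0, 9)
H1 returns ((0, 9), ())
H2 returns ((0, 9), ())
= ((0, 9), ())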